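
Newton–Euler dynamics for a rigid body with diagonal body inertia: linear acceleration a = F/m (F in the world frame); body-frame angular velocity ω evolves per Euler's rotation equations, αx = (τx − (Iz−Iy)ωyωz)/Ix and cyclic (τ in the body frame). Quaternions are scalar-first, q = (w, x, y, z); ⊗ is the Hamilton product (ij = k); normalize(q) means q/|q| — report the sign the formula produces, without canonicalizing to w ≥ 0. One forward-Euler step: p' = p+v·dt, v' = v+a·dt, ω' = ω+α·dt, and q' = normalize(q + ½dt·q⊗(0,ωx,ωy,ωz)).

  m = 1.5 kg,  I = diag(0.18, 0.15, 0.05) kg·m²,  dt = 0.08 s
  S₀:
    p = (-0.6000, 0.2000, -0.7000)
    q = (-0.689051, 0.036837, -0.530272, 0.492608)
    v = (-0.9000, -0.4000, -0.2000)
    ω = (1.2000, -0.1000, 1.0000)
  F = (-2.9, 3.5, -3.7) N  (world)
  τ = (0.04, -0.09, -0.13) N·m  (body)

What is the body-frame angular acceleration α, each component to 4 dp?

ω×(Iω) gyroscopic = (0.0100, 0.1560, 0.0036)
angular accel α = (0.1667, -1.6400, -2.6720)

α = (0.1667, -1.6400, -2.6720)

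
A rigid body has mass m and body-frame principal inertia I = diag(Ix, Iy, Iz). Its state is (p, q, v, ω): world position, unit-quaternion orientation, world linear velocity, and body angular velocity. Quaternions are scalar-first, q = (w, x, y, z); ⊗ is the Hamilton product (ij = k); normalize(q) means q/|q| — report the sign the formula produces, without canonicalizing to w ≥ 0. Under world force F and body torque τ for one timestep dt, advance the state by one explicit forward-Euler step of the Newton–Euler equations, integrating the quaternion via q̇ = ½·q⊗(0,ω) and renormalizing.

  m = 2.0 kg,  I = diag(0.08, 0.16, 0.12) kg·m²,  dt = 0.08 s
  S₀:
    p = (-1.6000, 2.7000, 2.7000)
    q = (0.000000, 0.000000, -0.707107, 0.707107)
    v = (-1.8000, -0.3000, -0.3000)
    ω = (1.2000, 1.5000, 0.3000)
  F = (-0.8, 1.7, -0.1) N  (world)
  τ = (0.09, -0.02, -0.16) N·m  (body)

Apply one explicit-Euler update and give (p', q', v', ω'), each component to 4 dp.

a = (-0.4000, 0.8500, -0.0500)
p' = p + v·dt = (-1.7440, 2.6760, 2.6760)
v' = v + a·dt = (-1.8320, -0.2320, -0.3040)
angular accel α = (1.3500, -0.0350, -2.5333)
ω + α·dt = (1.3080, 1.4972, 0.0973)
2q̇ = q⊗(0,ω) = (0.8485284, -1.2727926, 0.8485284, 0.8485284)
q + ½dt·q⊗(0,ω), renormalized = (0.0338, -0.0508, -0.6711, 0.7388)

p' = (-1.7440, 2.6760, 2.6760)
q' = (0.0338, -0.0508, -0.6711, 0.7388)
v' = (-1.8320, -0.2320, -0.3040)
ω' = (1.3080, 1.4972, 0.0973)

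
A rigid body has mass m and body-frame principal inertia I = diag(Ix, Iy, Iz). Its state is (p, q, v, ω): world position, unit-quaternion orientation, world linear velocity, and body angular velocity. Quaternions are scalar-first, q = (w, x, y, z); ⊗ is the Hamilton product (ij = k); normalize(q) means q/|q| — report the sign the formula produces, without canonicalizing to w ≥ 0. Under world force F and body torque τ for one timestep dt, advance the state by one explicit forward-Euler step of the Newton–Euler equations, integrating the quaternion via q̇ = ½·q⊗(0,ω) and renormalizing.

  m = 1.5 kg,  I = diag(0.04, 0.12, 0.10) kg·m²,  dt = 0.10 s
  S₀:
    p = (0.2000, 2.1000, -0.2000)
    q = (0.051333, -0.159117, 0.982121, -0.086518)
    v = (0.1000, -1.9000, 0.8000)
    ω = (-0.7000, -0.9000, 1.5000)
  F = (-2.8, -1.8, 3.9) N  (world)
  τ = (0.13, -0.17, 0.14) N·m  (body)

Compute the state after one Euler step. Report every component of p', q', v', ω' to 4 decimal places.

p' = (0.2100, 1.9100, -0.1200)
q' = (0.0960, -0.0907, 0.9904, -0.0410)
v' = (-0.0867, -2.0200, 1.0600)
ω' = (-0.4425, -1.0942, 1.5896)

ω×(Iω) gyroscopic = (0.0270, 0.0630, 0.0504)
angular accel α = (2.5750, -1.9417, 0.8960)
ω + α·dt = (-0.4425, -1.0942, 1.5896)
Hamilton product q⊗(0,ω) = (0.9023040, 1.3593822, 0.2530384, 0.9076895)
q + ½dt·q⊗(0,ω), renormalized = (0.0960, -0.0907, 0.9904, -0.0410)
a = (-1.8667, -1.2000, 2.6000)
p + v·dt = (0.2100, 1.9100, -0.1200)
new velocity v' = (-0.0867, -2.0200, 1.0600)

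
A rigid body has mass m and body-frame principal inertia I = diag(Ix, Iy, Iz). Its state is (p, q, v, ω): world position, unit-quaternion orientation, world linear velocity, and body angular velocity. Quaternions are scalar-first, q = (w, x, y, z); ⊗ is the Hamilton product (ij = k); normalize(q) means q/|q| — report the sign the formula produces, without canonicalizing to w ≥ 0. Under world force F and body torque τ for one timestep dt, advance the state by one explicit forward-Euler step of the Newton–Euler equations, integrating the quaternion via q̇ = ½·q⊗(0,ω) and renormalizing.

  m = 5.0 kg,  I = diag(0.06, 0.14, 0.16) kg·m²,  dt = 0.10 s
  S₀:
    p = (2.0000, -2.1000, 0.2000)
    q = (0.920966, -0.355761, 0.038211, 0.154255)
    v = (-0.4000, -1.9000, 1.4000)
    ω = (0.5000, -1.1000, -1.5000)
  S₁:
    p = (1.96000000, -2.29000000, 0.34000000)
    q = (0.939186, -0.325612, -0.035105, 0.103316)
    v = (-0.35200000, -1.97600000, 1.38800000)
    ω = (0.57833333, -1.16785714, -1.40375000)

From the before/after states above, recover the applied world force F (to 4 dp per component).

F = (2.4000, -3.8000, -0.6000)

velocity change Δv = (0.04800000, -0.07600000, -0.01200000)
m·(v₁−v₀)/dt = (2.4000, -3.8000, -0.6000)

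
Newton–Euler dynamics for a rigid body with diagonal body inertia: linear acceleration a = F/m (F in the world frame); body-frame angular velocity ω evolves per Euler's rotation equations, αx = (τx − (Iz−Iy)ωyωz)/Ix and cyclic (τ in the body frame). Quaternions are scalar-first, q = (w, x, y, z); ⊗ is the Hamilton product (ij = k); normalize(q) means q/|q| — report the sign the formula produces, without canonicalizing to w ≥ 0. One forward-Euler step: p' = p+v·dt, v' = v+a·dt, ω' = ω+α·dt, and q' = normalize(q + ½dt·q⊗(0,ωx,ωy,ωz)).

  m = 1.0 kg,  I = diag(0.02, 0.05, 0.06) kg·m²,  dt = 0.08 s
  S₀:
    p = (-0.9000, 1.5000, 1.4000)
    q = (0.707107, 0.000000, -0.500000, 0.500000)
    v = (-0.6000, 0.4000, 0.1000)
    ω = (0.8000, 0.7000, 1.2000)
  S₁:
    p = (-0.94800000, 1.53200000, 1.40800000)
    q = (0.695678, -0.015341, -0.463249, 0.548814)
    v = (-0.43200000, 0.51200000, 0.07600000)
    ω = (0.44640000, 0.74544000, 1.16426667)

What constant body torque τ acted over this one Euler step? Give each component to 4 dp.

τ = (-0.0800, -0.0100, -0.0100)

Δω = ω₁−ω₀ = (-0.35360000, 0.04544000, -0.03573333)
I·α + gyro = (-0.0800, -0.0100, -0.0100)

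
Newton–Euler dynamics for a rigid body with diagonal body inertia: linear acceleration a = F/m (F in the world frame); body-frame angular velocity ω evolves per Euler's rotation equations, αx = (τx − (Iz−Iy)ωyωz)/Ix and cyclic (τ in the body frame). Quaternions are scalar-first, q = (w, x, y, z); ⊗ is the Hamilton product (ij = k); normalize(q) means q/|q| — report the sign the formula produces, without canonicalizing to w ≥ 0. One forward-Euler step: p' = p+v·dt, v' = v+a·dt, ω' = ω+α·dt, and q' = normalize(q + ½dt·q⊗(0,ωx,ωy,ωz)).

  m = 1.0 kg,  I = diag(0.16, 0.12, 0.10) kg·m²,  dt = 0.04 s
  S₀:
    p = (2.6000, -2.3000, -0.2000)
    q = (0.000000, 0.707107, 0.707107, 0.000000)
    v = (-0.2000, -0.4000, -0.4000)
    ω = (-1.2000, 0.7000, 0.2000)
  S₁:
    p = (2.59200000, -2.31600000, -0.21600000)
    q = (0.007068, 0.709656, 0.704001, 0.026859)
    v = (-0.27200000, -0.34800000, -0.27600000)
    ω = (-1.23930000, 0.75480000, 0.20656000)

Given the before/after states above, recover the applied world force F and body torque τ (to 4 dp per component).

rate change Δω = (-0.03930000, 0.05480000, 0.00656000)
precession coupling = (-0.0028, -0.0144, 0.0336)
applied torque τ = (-0.1600, 0.1500, 0.0500)
v₁ − v₀ = (-0.07200000, 0.05200000, 0.12400000)
applied force F = (-1.8000, 1.3000, 3.1000)

F = (-1.8000, 1.3000, 3.1000)
τ = (-0.1600, 0.1500, 0.0500)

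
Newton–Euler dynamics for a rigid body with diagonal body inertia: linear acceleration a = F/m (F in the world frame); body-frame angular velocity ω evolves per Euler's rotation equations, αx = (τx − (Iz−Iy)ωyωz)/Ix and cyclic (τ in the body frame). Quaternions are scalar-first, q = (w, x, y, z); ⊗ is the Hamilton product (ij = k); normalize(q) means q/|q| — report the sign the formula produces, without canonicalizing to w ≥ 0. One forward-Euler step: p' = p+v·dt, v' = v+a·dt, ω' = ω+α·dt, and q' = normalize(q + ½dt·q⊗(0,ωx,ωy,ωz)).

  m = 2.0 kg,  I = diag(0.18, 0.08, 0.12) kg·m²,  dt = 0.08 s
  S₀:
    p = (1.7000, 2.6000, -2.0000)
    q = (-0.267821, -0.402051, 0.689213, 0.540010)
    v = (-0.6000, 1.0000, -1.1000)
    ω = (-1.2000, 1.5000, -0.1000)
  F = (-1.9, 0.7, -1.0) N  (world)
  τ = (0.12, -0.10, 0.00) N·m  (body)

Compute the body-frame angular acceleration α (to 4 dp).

gyro term ω×Iω = (-0.0060, 0.0072, 0.1800)
α = I⁻¹(τ − ω×Iω) = (0.7000, -1.3400, -1.5000)

α = (0.7000, -1.3400, -1.5000)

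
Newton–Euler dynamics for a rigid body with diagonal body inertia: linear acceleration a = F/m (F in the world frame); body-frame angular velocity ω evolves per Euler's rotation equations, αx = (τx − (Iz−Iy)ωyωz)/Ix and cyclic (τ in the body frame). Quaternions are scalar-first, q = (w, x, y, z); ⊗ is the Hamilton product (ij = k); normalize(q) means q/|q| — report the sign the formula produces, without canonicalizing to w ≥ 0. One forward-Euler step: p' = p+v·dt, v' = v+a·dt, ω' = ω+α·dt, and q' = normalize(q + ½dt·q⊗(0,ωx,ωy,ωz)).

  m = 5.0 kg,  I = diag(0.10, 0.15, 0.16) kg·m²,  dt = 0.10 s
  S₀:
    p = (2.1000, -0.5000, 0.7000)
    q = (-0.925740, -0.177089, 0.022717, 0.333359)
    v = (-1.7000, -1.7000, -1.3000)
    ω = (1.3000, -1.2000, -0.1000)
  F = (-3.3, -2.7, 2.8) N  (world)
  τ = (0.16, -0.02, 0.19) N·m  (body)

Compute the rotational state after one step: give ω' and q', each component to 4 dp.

ω' = (1.4588, -1.2185, 0.0675)
q' = (-0.9076, -0.2165, 0.0987, 0.3458)

gyro term ω×Iω = (0.0012, 0.0078, -0.0780)
(τ − ω×Iω)/I = (1.5880, -0.1853, 1.6750)
ω + α·dt = (1.4588, -1.2185, 0.0675)
Hamilton product q⊗(0,ω) = (0.2908120, -0.8057029, 1.5265458, 0.2755487)
q' = normalize(q + ½dt·q⊗(0,ω)) = (-0.9076, -0.2165, 0.0987, 0.3458)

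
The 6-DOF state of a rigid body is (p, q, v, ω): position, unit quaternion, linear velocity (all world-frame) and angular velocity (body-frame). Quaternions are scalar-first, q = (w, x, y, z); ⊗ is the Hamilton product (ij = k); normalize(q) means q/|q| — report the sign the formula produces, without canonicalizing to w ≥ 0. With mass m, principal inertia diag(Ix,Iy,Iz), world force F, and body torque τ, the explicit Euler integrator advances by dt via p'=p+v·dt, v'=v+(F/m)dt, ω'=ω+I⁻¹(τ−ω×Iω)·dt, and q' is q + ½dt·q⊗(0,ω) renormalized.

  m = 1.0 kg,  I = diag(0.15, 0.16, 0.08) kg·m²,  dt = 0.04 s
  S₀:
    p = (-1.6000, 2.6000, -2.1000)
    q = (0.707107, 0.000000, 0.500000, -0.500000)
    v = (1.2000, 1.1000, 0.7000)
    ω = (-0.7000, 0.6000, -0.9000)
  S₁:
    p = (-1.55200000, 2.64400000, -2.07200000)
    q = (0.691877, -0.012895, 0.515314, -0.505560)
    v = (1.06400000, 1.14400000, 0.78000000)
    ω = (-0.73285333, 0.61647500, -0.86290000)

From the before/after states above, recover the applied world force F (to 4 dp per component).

velocity change Δv = (-0.13600000, 0.04400000, 0.08000000)
m·(v₁−v₀)/dt = (-3.4000, 1.1000, 2.0000)

F = (-3.4000, 1.1000, 2.0000)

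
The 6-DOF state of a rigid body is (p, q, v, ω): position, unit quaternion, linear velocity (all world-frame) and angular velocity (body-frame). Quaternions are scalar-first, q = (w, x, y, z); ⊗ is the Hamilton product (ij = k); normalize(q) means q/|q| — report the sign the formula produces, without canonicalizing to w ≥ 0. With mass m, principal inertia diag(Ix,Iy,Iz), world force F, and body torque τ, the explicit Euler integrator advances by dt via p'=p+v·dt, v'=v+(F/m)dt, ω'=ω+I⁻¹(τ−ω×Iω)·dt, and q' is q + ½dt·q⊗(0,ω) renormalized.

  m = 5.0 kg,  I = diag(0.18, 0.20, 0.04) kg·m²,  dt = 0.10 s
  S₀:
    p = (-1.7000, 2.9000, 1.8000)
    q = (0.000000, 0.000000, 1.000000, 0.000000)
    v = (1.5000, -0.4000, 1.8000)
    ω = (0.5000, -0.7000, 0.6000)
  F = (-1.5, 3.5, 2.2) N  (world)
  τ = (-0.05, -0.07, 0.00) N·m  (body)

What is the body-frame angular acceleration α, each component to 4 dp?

α = (-0.6511, -0.5600, 0.1750)

gyro term ω×Iω = (0.0672, 0.0420, -0.0070)
angular accel α = (-0.6511, -0.5600, 0.1750)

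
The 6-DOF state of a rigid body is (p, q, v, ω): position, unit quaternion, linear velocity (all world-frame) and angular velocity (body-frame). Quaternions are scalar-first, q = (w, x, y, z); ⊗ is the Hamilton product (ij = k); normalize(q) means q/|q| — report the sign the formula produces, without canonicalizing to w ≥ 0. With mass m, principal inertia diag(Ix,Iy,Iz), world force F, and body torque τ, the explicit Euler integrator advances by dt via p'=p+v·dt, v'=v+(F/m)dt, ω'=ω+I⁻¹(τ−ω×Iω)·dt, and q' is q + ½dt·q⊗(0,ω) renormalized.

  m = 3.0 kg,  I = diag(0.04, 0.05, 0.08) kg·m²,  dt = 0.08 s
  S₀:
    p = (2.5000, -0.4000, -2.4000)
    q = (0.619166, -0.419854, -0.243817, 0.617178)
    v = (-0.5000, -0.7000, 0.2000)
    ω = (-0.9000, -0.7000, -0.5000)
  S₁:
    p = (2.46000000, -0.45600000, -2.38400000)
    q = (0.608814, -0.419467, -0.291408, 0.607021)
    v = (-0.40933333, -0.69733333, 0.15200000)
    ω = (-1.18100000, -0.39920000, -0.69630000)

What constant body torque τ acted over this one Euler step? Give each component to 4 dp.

τ = (-0.1300, 0.1700, -0.1900)

Δω = ω₁−ω₀ = (-0.28100000, 0.30080000, -0.19630000)
τ = I·(Δω/dt) + ω₀×(Iω₀) = (-0.1300, 0.1700, -0.1900)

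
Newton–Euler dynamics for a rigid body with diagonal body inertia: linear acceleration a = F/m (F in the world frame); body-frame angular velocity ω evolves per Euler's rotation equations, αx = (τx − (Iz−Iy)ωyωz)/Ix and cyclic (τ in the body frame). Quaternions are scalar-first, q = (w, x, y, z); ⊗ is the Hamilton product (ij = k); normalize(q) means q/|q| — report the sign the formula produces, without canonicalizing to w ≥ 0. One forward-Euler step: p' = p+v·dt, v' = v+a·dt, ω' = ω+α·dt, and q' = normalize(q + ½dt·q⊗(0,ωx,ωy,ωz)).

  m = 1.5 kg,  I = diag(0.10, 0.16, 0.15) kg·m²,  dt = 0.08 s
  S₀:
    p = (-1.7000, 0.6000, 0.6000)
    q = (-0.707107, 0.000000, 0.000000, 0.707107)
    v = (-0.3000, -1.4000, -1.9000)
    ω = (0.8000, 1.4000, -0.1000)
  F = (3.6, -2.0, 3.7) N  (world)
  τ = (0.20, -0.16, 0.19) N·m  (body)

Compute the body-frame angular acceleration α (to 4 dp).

α = (1.9860, -1.0250, 0.8187)

gyro term ω×Iω = (0.0014, 0.0040, 0.0672)
α = I⁻¹(τ − ω×Iω) = (1.9860, -1.0250, 0.8187)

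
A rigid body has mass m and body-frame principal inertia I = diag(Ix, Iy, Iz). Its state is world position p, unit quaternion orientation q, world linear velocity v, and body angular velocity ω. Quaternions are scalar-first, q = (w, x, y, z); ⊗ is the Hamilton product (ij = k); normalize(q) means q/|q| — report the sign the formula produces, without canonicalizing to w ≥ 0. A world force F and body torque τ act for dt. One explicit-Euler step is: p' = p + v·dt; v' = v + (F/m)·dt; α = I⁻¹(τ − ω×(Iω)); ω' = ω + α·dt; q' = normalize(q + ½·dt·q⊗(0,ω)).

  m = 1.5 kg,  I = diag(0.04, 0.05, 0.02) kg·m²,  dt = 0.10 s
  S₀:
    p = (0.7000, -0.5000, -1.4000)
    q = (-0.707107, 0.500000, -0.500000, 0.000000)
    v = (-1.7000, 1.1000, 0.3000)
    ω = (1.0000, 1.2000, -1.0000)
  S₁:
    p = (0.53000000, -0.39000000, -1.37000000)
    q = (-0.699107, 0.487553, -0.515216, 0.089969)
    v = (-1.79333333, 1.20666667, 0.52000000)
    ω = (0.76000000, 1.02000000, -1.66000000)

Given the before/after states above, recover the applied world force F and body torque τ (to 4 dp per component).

F = (-1.4000, 1.6000, 3.3000)
τ = (-0.0600, -0.1100, -0.1200)

rate change Δω = (-0.24000000, -0.18000000, -0.66000000)
τ = I·(Δω/dt) + ω₀×(Iω₀) = (-0.0600, -0.1100, -0.1200)
v₁ − v₀ = (-0.09333333, 0.10666667, 0.22000000)
F = m·Δv/dt = (-1.4000, 1.6000, 3.3000)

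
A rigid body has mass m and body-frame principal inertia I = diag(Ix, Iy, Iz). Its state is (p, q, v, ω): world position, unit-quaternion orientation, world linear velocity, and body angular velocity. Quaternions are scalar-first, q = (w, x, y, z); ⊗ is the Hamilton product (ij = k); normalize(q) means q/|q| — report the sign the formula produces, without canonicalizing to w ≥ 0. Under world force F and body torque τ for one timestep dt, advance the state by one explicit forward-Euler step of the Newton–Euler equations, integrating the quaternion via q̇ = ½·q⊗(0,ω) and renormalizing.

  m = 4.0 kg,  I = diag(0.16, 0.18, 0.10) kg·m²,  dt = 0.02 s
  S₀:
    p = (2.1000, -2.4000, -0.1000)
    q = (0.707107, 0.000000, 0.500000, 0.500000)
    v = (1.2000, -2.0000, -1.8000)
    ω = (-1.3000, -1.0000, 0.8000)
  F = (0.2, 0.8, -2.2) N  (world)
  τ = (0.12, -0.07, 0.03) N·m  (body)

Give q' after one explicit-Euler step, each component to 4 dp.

2q̇ = q⊗(0,ω) = (0.1000000, -0.0192391, -1.3571070, 1.2156856)
updated quaternion q' = (0.7080, -0.0002, 0.4863, 0.5121)

q' = (0.7080, -0.0002, 0.4863, 0.5121)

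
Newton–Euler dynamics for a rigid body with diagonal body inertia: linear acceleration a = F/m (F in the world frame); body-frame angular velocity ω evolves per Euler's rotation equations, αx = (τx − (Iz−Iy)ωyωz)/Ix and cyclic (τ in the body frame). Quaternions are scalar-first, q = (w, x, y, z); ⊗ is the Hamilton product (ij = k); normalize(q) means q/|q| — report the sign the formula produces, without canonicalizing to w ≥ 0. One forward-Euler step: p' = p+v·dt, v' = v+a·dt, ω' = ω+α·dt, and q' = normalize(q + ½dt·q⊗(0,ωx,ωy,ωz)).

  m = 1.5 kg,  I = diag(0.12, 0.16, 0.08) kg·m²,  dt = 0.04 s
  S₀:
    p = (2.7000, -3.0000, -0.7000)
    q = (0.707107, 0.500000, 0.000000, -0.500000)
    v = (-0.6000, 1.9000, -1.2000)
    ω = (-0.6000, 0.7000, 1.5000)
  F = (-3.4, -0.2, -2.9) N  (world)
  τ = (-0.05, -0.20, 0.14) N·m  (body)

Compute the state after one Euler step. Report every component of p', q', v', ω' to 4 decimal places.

p' = (2.6760, -2.9240, -0.7480)
q' = (0.7277, 0.4982, 0.0009, -0.4715)
v' = (-0.6907, 1.8947, -1.2773)
ω' = (-0.5887, 0.6590, 1.5784)

(τ − ω×Iω)/I = (0.2833, -1.0250, 1.9600)
new body rate ω' = (-0.5887, 0.6590, 1.5784)
2q̇ = q⊗(0,ω) = (1.0500000, -0.0742642, 0.0449749, 1.4106605)
q' = normalize(q + ½dt·q⊗(0,ω)) = (0.7277, 0.4982, 0.0009, -0.4715)
p + v·dt = (2.6760, -2.9240, -0.7480)
v' = v + a·dt = (-0.6907, 1.8947, -1.2773)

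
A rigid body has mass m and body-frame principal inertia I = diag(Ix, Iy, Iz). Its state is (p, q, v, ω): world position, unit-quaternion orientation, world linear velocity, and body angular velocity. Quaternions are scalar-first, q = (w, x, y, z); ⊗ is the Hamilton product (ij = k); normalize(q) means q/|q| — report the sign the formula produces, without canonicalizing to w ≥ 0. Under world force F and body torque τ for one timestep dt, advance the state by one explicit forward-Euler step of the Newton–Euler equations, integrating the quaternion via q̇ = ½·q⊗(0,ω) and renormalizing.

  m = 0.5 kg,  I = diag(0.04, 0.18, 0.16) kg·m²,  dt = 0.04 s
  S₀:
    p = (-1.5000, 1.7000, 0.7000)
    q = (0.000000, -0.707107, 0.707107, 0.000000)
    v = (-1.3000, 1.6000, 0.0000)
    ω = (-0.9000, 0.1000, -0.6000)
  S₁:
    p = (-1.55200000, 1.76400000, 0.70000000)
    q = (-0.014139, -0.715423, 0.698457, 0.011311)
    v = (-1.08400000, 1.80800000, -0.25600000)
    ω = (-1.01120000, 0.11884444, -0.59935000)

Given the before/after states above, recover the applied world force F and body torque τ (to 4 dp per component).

F = (2.7000, 2.6000, -3.2000)
τ = (-0.1100, 0.0200, -0.0100)

v₁ − v₀ = (0.21600000, 0.20800000, -0.25600000)
F = m·Δv/dt = (2.7000, 2.6000, -3.2000)
Δω = ω₁−ω₀ = (-0.11120000, 0.01884444, 0.00065000)
ω₀×(Iω₀) = (0.0012, -0.0648, -0.0126)
I·α + gyro = (-0.1100, 0.0200, -0.0100)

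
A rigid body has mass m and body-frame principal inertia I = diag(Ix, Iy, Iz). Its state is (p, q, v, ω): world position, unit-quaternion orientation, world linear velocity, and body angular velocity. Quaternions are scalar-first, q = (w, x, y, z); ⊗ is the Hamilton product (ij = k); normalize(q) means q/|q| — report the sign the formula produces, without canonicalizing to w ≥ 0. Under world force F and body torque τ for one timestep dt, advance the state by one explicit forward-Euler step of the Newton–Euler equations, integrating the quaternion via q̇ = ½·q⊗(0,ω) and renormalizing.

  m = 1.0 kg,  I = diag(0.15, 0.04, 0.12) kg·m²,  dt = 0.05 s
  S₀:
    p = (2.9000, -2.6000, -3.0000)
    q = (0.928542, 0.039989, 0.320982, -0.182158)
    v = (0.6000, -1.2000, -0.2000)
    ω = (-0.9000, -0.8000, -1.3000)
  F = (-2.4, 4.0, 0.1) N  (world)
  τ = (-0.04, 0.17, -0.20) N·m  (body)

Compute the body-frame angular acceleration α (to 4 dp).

α = (-0.8213, 3.3725, -1.0067)

precession coupling ω×(Iω) = (0.0832, 0.0351, -0.0792)
(τ − ω×Iω)/I = (-0.8213, 3.3725, -1.0067)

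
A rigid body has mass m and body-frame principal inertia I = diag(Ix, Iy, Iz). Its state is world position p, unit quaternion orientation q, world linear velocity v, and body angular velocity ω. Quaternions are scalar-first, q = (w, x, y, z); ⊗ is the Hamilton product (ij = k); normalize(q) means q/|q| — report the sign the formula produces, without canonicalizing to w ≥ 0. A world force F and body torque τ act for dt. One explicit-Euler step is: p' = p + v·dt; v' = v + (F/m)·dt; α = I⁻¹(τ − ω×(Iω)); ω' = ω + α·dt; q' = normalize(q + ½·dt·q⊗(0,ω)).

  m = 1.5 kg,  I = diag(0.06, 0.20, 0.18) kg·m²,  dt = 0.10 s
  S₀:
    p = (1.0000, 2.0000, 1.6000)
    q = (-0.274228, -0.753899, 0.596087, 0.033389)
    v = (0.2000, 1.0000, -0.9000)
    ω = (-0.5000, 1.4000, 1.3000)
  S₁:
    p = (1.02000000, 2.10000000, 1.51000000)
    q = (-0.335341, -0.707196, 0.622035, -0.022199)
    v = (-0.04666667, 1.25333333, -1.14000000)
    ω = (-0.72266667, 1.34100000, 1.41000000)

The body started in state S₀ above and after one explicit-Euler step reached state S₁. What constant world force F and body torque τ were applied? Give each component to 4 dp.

Δω = ω₁−ω₀ = (-0.22266667, -0.05900000, 0.11000000)
applied torque τ = (-0.1700, -0.0400, 0.1000)
Δv = v₁−v₀ = (-0.24666667, 0.25333333, -0.24000000)
applied force F = (-3.7000, 3.8000, -3.6000)

F = (-3.7000, 3.8000, -3.6000)
τ = (-0.1700, -0.0400, 0.1000)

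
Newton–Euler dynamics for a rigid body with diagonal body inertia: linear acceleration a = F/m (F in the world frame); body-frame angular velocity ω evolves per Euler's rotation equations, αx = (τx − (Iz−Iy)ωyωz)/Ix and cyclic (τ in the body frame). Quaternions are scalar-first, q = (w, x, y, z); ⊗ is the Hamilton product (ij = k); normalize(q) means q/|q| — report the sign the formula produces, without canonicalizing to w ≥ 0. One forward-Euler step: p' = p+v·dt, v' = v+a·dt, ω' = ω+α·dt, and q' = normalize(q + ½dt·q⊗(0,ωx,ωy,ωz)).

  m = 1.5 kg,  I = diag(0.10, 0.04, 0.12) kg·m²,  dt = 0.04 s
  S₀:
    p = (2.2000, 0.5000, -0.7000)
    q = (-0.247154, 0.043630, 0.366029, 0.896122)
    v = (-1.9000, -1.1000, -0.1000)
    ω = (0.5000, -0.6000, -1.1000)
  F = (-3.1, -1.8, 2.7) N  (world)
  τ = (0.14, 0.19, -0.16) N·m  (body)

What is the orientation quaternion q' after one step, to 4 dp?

q' = (-0.2234, 0.0438, 0.3788, 0.8970)

Hamilton product q⊗(0,ω) = (1.1835366, 0.0114643, 0.6443464, 0.0626769)
q + ½dt·q⊗(0,ω), renormalized = (-0.2234, 0.0438, 0.3788, 0.8970)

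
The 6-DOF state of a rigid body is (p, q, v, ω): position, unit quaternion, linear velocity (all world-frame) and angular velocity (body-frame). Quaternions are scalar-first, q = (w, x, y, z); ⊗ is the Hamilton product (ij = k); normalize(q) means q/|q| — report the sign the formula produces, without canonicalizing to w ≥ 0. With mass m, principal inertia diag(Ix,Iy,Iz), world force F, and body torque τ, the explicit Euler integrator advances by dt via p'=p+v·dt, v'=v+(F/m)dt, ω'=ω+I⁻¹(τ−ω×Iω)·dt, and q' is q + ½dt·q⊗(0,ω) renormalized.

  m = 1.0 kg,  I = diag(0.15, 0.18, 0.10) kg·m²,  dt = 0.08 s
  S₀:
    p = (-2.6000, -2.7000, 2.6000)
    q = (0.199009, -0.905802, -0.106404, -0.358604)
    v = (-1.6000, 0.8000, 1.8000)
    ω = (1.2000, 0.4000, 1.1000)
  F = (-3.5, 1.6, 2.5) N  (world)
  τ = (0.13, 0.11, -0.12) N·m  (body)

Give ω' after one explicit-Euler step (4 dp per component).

ω' = (1.2881, 0.4196, 0.9925)

precession coupling ω×(Iω) = (-0.0352, 0.0660, 0.0144)
α = I⁻¹(τ − ω×Iω) = (1.1013, 0.2444, -1.3440)
ω + α·dt = (1.2881, 0.4196, 0.9925)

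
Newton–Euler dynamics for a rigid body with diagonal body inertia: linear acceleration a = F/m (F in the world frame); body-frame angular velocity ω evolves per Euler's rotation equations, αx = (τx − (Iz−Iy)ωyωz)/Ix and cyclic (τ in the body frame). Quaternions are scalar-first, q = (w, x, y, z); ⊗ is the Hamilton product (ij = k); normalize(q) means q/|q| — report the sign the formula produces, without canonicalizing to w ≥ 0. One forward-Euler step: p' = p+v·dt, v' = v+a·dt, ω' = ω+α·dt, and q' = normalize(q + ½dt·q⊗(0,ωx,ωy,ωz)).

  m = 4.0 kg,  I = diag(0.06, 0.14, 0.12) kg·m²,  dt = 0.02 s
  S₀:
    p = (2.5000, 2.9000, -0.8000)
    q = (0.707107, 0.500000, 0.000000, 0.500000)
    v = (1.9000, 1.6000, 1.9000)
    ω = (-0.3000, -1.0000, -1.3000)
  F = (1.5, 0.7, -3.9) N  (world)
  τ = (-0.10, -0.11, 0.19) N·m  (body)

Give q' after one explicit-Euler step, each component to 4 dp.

q' = (0.7150, 0.5028, -0.0021, 0.4857)

q⊗(0,ω) = (0.8000000, 0.2878679, -0.2071070, -1.4192391)
q + ½dt·q⊗(0,ω), renormalized = (0.7150, 0.5028, -0.0021, 0.4857)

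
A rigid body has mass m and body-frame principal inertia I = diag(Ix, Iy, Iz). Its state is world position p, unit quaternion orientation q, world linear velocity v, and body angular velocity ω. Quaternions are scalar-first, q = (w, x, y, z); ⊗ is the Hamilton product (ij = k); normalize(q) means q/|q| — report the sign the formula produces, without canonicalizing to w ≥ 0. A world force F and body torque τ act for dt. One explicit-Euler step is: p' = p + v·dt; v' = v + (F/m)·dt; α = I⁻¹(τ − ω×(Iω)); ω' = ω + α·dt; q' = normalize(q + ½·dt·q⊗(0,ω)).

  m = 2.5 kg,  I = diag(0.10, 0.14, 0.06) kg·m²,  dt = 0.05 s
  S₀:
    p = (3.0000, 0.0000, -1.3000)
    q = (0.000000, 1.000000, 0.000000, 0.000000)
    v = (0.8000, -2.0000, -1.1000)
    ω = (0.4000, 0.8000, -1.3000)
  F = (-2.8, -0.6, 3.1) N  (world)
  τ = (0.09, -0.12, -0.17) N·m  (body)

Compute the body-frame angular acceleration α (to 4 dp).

gyro term ω×Iω = (0.0832, -0.0208, 0.0128)
angular accel α = (0.0680, -0.7086, -3.0467)

α = (0.0680, -0.7086, -3.0467)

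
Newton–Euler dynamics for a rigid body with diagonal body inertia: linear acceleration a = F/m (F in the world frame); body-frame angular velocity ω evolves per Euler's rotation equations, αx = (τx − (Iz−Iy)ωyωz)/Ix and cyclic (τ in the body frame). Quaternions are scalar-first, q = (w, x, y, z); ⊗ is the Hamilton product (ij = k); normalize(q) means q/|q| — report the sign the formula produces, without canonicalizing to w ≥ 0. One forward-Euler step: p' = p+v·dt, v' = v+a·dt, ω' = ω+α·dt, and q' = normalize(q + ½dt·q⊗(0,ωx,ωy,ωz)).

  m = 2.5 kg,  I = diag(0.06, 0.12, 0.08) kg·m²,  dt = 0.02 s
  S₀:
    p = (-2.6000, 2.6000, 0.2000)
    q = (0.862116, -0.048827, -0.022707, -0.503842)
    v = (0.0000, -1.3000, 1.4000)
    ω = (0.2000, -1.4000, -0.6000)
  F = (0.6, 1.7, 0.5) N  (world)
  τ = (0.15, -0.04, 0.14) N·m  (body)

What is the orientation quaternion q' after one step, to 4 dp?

Hamilton product q⊗(0,ω) = (-0.3243296, -0.5193314, -1.3370270, -0.4443704)
updated quaternion q' = (0.8588, -0.0540, -0.0361, -0.5082)

q' = (0.8588, -0.0540, -0.0361, -0.5082)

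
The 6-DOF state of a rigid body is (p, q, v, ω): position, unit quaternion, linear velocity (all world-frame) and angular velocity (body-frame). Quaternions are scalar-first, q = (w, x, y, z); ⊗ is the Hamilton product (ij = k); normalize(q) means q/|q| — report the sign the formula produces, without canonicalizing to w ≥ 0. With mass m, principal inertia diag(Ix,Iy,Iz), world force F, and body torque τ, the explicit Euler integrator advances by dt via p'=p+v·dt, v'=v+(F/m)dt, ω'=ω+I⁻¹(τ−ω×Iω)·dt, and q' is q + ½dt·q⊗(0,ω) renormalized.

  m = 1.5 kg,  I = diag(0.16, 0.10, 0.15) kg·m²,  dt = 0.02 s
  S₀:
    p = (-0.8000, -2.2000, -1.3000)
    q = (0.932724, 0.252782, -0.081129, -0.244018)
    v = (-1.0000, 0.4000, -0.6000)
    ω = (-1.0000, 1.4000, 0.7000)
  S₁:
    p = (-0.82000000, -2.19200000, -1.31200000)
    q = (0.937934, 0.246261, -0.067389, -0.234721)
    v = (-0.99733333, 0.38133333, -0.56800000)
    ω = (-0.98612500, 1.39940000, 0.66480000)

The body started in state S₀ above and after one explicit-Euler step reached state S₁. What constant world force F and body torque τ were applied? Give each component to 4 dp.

F = (0.2000, -1.4000, 2.4000)
τ = (0.1600, -0.0100, -0.1800)

ω₁ − ω₀ = (0.01387500, -0.00060000, -0.03520000)
gyro term ω₀×Iω₀ = (0.0490, -0.0070, 0.0840)
I·α + gyro = (0.1600, -0.0100, -0.1800)
velocity change Δv = (0.00266667, -0.01866667, 0.03200000)
m·(v₁−v₀)/dt = (0.2000, -1.4000, 2.4000)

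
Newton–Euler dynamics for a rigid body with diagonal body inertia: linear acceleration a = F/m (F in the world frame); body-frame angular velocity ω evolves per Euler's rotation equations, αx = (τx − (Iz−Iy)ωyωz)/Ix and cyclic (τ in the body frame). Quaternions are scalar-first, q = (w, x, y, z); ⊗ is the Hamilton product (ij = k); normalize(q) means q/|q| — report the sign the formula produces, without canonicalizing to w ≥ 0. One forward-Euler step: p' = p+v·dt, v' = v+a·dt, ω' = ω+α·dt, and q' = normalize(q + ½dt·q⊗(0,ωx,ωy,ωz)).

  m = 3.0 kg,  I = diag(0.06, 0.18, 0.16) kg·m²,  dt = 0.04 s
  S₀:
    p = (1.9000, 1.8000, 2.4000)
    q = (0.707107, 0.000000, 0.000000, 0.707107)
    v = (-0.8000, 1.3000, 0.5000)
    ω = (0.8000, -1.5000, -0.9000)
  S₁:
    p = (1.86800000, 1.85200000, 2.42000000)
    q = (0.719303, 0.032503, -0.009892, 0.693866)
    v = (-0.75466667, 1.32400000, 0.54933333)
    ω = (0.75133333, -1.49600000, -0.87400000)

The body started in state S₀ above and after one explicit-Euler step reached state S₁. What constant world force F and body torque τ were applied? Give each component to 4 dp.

F = (3.4000, 1.8000, 3.7000)
τ = (-0.1000, 0.0900, -0.0400)

v₁ − v₀ = (0.04533333, 0.02400000, 0.04933333)
F = m·Δv/dt = (3.4000, 1.8000, 3.7000)
rate change Δω = (-0.04866667, 0.00400000, 0.02600000)
precession coupling = (-0.0270, 0.0720, -0.1440)
applied torque τ = (-0.1000, 0.0900, -0.0400)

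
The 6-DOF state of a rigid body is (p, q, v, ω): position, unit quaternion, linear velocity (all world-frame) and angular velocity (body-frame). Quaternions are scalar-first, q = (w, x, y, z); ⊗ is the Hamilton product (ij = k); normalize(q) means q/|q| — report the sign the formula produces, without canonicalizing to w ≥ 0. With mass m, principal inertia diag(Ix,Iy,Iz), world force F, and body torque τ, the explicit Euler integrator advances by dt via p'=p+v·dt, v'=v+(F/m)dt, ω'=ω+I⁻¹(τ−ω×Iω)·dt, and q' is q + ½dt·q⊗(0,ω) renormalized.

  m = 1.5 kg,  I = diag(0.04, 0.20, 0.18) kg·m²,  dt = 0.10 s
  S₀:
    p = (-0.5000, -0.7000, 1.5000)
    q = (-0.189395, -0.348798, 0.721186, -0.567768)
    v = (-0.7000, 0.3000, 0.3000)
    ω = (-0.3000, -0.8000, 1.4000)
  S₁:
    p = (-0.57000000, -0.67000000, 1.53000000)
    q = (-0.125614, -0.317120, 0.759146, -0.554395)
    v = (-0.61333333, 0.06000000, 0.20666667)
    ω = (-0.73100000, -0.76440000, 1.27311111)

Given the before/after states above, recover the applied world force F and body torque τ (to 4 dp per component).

ω₁ − ω₀ = (-0.43100000, 0.03560000, -0.12688889)
gyro term ω₀×Iω₀ = (0.0224, 0.0588, 0.0384)
applied torque τ = (-0.1500, 0.1300, -0.1900)
Δv = v₁−v₀ = (0.08666667, -0.24000000, -0.09333333)
m·(v₁−v₀)/dt = (1.3000, -3.6000, -1.4000)

F = (1.3000, -3.6000, -1.4000)
τ = (-0.1500, 0.1300, -0.1900)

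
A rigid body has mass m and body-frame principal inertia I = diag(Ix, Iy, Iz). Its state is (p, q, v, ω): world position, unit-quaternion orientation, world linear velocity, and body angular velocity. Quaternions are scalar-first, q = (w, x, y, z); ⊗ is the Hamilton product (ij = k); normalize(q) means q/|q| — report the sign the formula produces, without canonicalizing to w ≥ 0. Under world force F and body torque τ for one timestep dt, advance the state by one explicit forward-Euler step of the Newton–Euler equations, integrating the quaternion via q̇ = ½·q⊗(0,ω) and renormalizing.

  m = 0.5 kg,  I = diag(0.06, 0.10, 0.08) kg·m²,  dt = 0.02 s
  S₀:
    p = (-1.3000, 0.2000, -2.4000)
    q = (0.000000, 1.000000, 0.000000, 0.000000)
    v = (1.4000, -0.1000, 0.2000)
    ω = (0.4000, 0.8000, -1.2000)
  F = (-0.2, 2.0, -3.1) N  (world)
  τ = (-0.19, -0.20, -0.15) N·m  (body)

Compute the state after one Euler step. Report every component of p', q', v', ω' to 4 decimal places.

p' = (-1.2720, 0.1980, -2.3960)
q' = (-0.0040, 0.9999, 0.0120, 0.0080)
v' = (1.3920, -0.0200, 0.0760)
ω' = (0.3303, 0.7581, -1.2407)

linear accel F/m = (-0.4000, 4.0000, -6.2000)
p' = p + v·dt = (-1.2720, 0.1980, -2.3960)
new velocity v' = (1.3920, -0.0200, 0.0760)
(τ − ω×Iω)/I = (-3.4867, -2.0960, -2.0350)
ω + α·dt = (0.3303, 0.7581, -1.2407)
2q̇ = q⊗(0,ω) = (-0.4000000, 0.0000000, 1.2000000, 0.8000000)
updated quaternion q' = (-0.0040, 0.9999, 0.0120, 0.0080)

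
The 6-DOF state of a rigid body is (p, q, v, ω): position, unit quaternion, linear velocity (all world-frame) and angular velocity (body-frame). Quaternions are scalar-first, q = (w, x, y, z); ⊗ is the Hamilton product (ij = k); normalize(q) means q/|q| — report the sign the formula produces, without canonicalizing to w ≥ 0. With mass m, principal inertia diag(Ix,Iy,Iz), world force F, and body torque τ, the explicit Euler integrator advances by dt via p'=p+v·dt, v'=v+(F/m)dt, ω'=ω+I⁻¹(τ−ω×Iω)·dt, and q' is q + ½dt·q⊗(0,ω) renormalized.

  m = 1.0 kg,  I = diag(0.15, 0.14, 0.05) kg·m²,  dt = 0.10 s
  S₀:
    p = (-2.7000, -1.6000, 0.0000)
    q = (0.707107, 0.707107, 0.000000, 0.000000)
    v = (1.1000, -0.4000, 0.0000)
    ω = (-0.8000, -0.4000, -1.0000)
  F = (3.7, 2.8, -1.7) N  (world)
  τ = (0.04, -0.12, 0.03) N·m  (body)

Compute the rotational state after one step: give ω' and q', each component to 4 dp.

ω' = (-0.7493, -0.5429, -0.9336)
q' = (0.7337, 0.6773, 0.0212, -0.0494)

precession coupling ω×(Iω) = (-0.0360, 0.0800, -0.0032)
angular accel α = (0.5067, -1.4286, 0.6640)
ω + α·dt = (-0.7493, -0.5429, -0.9336)
2q̇ = q⊗(0,ω) = (0.5656856, -0.5656856, 0.4242642, -0.9899498)
q + ½dt·q⊗(0,ω), renormalized = (0.7337, 0.6773, 0.0212, -0.0494)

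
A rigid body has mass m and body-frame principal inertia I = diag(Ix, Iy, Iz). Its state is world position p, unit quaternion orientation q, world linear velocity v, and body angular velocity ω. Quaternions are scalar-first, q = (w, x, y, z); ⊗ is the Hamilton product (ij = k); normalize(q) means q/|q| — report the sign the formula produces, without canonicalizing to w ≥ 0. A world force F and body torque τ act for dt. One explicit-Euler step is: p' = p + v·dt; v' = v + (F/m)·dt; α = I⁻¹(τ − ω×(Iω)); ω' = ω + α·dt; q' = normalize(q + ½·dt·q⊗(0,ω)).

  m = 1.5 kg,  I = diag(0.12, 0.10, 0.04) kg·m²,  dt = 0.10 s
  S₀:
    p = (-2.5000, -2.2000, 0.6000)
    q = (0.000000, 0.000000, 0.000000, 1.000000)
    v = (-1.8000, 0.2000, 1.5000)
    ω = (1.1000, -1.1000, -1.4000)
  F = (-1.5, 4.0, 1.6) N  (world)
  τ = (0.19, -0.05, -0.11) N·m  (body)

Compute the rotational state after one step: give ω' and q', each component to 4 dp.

precession coupling ω×(Iω) = (-0.0924, -0.1232, 0.0242)
α = I⁻¹(τ − ω×Iω) = (2.3533, 0.7320, -3.3550)
ω' = ω + α·dt = (1.3353, -1.0268, -1.7355)
q⊗(0,ω) = (1.4000000, 1.1000000, 1.1000000, 0.0000000)
q' = normalize(q + ½dt·q⊗(0,ω)) = (0.0696, 0.0547, 0.0547, 0.9946)

ω' = (1.3353, -1.0268, -1.7355)
q' = (0.0696, 0.0547, 0.0547, 0.9946)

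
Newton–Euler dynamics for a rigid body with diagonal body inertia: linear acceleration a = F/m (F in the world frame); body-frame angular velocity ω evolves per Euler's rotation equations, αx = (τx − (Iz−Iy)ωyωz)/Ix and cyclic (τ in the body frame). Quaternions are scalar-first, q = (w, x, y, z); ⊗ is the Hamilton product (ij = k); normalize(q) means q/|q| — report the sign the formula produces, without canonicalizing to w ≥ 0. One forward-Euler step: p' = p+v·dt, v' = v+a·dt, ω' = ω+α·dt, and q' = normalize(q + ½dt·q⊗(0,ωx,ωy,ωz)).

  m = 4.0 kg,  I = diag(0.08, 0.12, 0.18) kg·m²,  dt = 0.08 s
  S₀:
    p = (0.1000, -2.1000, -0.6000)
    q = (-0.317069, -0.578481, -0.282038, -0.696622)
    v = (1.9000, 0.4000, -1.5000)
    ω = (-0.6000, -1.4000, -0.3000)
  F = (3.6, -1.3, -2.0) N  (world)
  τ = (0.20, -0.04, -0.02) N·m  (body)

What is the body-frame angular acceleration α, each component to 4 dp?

α = (2.1850, -0.1833, -0.2978)

precession coupling ω×(Iω) = (0.0252, -0.0180, 0.0336)
α = I⁻¹(τ − ω×Iω) = (2.1850, -0.1833, -0.2978)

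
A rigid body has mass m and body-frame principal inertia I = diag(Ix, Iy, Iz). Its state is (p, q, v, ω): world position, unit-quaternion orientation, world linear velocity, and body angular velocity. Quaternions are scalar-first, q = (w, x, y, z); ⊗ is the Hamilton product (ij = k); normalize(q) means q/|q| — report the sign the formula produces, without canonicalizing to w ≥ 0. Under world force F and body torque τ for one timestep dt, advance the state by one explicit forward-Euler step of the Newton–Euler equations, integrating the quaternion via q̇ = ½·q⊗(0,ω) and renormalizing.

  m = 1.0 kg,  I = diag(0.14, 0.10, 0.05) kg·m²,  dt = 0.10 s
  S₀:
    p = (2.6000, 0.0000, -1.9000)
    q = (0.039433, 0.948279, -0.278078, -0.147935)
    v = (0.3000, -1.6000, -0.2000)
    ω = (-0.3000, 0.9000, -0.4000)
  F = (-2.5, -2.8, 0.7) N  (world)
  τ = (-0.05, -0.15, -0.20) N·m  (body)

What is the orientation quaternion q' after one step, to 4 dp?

q' = (0.0631, 0.9586, -0.2548, -0.1101)

2q̇ = q⊗(0,ω) = (0.4755799, 0.2325428, 0.4591818, 0.7542545)
updated quaternion q' = (0.0631, 0.9586, -0.2548, -0.1101)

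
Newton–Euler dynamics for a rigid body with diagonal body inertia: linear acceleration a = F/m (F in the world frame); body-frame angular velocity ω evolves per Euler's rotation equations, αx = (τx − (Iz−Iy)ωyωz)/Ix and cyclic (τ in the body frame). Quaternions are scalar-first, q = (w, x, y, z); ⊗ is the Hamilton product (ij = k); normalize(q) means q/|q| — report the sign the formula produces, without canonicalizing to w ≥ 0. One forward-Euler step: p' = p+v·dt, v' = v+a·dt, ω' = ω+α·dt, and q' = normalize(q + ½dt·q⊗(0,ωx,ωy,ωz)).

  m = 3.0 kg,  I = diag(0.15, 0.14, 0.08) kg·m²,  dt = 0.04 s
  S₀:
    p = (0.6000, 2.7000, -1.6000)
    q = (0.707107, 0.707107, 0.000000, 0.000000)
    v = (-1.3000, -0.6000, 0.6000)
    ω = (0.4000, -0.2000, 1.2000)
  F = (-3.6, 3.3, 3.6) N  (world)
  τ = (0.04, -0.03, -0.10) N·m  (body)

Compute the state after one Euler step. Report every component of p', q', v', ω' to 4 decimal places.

p' = (0.5480, 2.6760, -1.5760)
q' = (0.7012, 0.7125, -0.0198, 0.0141)
v' = (-1.3480, -0.5560, 0.6480)
ω' = (0.4068, -0.2182, 1.1496)

angular accel α = (0.1707, -0.4543, -1.2600)
new body rate ω' = (0.4068, -0.2182, 1.1496)
Hamilton product q⊗(0,ω) = (-0.2828428, 0.2828428, -0.9899498, 0.7071070)
updated quaternion q' = (0.7012, 0.7125, -0.0198, 0.0141)
a = F/m = (-1.2000, 1.1000, 1.2000)
new position p' = (0.5480, 2.6760, -1.5760)
v' = v + a·dt = (-1.3480, -0.5560, 0.6480)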